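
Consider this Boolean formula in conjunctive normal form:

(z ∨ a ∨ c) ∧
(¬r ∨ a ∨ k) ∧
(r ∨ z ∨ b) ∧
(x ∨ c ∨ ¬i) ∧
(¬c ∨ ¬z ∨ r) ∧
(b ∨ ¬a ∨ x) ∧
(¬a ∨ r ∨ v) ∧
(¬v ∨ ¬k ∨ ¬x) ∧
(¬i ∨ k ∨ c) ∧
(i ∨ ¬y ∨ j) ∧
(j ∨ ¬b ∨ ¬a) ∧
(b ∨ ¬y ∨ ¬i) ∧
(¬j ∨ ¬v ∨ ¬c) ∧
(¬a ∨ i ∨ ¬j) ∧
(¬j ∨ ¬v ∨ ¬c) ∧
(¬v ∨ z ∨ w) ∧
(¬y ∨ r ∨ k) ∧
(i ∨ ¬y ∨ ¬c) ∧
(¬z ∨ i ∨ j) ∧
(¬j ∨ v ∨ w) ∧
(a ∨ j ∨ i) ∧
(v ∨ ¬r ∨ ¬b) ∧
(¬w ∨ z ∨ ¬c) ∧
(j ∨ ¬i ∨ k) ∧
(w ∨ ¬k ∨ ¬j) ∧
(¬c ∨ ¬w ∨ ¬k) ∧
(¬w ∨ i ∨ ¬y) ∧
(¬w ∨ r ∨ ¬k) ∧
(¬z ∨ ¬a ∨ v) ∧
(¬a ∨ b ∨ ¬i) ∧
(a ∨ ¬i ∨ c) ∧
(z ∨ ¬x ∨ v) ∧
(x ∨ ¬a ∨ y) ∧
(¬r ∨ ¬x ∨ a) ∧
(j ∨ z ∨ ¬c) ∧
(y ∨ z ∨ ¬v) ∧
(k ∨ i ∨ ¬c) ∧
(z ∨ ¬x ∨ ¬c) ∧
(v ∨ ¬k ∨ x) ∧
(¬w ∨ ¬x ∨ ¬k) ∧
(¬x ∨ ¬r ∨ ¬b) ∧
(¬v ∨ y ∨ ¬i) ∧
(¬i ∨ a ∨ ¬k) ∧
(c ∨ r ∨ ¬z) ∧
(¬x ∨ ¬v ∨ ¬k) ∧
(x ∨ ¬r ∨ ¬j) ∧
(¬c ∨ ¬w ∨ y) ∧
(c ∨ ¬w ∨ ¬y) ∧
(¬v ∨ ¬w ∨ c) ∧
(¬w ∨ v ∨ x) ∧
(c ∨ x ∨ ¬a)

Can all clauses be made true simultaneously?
No

No, the formula is not satisfiable.

No assignment of truth values to the variables can make all 51 clauses true simultaneously.

The formula is UNSAT (unsatisfiable).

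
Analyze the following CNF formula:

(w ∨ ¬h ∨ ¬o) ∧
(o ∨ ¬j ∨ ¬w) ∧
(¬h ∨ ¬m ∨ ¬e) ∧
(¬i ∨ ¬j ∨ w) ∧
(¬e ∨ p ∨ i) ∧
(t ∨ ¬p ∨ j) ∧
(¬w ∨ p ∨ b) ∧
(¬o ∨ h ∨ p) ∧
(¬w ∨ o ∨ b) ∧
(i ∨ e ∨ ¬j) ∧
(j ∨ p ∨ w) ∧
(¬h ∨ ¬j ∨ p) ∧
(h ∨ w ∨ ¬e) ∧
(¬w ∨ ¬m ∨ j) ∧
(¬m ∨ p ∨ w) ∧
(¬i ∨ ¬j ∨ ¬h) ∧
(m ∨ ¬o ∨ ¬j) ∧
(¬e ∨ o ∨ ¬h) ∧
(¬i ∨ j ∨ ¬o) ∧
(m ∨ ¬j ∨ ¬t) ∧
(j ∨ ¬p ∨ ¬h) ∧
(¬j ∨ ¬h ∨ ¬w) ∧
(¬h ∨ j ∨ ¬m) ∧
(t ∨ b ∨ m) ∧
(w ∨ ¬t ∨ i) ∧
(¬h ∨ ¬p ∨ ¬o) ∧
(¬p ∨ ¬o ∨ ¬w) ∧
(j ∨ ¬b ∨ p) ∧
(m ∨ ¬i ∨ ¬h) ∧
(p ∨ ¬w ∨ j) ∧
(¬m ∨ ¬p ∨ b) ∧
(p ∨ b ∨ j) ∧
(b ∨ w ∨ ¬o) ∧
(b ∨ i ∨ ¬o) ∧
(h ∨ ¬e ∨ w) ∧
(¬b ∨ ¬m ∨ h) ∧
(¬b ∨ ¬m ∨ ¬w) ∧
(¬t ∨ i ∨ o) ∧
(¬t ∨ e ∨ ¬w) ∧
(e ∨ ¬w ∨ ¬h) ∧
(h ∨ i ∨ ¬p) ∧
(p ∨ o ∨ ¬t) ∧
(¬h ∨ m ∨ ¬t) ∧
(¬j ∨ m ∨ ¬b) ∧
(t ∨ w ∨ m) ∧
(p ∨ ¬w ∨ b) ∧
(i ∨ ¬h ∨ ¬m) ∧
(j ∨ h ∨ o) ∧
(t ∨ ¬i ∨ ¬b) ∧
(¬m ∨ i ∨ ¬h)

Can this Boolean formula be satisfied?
No

No, the formula is not satisfiable.

No assignment of truth values to the variables can make all 50 clauses true simultaneously.

The formula is UNSAT (unsatisfiable).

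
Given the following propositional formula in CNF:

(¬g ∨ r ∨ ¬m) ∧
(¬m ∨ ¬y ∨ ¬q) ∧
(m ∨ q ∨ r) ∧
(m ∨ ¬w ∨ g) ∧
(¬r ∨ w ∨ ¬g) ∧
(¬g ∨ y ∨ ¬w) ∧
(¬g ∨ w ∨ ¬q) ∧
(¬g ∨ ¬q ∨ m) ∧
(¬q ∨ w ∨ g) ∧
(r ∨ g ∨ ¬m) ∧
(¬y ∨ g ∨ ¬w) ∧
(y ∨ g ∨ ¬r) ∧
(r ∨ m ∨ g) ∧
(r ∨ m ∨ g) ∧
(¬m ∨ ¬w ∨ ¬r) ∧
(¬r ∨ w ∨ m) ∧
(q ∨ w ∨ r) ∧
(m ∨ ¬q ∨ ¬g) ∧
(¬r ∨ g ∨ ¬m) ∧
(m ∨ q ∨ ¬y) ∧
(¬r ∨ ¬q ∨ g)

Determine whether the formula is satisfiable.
No

No, the formula is not satisfiable.

No assignment of truth values to the variables can make all 21 clauses true simultaneously.

The formula is UNSAT (unsatisfiable).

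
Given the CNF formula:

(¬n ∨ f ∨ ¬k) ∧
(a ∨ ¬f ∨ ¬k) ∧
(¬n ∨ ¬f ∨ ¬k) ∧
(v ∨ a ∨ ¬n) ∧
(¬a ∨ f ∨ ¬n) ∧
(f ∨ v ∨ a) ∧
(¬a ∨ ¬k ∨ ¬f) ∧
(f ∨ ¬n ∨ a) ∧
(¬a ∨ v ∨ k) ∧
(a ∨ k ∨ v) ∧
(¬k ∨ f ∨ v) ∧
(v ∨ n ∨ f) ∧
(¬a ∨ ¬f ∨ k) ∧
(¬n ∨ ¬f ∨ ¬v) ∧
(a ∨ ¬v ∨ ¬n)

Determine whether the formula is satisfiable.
Yes

Yes, the formula is satisfiable.

One satisfying assignment is: v=True, n=False, k=False, a=True, f=False

Verification: With this assignment, all 15 clauses evaluate to true.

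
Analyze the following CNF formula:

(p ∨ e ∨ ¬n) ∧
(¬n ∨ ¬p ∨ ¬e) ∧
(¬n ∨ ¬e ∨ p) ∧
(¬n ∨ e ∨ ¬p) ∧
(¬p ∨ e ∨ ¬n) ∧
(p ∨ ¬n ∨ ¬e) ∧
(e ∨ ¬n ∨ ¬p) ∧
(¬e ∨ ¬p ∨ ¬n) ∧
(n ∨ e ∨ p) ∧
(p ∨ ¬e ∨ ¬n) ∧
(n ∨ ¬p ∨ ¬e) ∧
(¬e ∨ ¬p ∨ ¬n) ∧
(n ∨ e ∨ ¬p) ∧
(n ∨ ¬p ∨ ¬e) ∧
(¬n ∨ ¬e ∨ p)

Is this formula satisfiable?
Yes

Yes, the formula is satisfiable.

One satisfying assignment is: p=False, e=True, n=False

Verification: With this assignment, all 15 clauses evaluate to true.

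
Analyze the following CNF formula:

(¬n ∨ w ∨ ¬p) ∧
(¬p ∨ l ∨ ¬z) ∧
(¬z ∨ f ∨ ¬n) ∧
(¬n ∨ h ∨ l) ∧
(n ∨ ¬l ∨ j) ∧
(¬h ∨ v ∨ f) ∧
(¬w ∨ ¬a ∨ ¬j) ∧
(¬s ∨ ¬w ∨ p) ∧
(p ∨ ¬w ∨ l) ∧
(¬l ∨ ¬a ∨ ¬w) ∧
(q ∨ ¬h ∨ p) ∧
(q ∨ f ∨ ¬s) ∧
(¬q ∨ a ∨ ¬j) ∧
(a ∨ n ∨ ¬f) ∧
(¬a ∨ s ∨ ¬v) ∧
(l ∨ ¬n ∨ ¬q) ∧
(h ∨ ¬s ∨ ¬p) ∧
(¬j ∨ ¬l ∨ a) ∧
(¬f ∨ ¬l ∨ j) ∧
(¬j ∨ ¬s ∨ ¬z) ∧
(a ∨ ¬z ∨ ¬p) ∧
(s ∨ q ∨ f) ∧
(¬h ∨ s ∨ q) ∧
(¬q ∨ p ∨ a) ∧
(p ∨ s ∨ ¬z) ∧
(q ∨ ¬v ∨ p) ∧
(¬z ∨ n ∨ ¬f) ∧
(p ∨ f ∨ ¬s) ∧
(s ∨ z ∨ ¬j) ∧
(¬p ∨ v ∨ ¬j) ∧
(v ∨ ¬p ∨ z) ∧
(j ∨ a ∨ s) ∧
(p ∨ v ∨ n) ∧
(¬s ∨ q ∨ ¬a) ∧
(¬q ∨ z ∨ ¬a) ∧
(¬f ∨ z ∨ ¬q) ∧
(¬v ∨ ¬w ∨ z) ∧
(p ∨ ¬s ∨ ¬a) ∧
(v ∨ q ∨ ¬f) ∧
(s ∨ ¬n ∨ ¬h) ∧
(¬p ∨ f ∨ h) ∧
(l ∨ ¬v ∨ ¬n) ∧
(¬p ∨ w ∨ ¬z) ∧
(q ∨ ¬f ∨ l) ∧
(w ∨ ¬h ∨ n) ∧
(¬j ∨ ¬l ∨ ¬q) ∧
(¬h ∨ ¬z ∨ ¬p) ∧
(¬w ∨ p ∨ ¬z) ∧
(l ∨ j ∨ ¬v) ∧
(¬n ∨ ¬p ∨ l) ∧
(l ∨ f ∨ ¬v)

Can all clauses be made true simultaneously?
No

No, the formula is not satisfiable.

No assignment of truth values to the variables can make all 51 clauses true simultaneously.

The formula is UNSAT (unsatisfiable).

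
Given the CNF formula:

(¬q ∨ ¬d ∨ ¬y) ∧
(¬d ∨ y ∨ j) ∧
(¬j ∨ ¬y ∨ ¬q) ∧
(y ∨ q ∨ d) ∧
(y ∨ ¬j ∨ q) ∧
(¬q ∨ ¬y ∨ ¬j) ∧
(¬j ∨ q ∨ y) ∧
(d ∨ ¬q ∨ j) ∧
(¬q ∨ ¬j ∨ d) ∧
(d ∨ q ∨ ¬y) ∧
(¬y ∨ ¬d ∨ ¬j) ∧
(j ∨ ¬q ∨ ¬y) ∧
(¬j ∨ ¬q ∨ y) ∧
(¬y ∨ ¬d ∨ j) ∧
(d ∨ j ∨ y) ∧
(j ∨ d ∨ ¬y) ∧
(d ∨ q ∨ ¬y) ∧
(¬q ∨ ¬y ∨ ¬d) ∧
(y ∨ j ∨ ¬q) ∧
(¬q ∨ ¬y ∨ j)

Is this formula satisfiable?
No

No, the formula is not satisfiable.

No assignment of truth values to the variables can make all 20 clauses true simultaneously.

The formula is UNSAT (unsatisfiable).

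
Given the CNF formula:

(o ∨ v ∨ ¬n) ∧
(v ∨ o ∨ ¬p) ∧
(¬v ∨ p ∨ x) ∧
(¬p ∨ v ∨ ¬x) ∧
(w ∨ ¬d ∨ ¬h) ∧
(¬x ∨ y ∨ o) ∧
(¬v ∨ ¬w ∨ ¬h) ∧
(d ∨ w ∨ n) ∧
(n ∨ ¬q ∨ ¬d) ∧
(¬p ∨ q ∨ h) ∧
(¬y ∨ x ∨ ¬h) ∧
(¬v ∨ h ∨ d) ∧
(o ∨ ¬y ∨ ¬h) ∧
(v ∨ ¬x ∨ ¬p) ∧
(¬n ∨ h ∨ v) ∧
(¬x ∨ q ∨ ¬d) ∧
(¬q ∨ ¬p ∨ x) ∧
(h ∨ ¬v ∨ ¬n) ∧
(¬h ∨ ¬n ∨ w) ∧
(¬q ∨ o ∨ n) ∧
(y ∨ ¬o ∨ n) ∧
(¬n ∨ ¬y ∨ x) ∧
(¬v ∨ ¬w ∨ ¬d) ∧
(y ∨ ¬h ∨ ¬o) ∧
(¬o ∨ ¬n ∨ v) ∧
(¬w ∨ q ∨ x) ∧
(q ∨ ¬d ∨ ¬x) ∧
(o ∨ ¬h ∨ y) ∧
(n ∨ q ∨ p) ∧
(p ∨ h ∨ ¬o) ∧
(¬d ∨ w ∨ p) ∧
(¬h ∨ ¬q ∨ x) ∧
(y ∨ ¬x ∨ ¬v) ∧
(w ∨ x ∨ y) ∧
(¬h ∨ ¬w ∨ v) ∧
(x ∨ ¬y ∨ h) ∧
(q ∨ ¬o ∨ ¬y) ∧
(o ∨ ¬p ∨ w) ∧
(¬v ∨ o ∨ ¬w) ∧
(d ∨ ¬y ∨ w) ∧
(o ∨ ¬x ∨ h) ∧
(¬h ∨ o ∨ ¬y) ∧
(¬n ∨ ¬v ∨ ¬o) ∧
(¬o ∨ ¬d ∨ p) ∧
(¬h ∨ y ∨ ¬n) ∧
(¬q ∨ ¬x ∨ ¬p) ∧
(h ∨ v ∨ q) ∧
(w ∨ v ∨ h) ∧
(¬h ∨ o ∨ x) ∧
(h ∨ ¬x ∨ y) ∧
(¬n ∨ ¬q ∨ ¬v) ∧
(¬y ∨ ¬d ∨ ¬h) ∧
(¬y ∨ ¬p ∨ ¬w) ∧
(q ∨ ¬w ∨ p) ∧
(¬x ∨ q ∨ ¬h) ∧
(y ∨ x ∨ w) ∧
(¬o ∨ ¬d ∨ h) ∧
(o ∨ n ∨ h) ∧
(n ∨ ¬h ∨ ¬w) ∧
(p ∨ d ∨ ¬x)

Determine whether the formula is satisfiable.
No

No, the formula is not satisfiable.

No assignment of truth values to the variables can make all 60 clauses true simultaneously.

The formula is UNSAT (unsatisfiable).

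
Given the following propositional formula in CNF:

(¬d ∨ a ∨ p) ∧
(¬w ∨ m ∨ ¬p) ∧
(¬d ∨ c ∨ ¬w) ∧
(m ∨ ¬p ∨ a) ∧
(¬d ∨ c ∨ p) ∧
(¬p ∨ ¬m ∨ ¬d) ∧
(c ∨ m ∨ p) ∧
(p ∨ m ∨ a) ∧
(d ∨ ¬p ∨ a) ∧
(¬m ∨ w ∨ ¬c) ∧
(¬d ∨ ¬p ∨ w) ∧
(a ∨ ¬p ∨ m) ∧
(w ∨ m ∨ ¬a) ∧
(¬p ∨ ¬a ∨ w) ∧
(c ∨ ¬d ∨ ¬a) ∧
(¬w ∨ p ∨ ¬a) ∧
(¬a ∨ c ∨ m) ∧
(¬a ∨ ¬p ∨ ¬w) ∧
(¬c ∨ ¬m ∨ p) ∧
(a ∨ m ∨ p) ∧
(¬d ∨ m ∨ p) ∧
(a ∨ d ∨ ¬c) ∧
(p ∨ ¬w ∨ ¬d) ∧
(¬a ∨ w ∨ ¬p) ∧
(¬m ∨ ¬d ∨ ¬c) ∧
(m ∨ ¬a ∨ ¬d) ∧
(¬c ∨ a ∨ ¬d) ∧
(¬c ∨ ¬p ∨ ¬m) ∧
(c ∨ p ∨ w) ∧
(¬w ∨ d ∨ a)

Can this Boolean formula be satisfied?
No

No, the formula is not satisfiable.

No assignment of truth values to the variables can make all 30 clauses true simultaneously.

The formula is UNSAT (unsatisfiable).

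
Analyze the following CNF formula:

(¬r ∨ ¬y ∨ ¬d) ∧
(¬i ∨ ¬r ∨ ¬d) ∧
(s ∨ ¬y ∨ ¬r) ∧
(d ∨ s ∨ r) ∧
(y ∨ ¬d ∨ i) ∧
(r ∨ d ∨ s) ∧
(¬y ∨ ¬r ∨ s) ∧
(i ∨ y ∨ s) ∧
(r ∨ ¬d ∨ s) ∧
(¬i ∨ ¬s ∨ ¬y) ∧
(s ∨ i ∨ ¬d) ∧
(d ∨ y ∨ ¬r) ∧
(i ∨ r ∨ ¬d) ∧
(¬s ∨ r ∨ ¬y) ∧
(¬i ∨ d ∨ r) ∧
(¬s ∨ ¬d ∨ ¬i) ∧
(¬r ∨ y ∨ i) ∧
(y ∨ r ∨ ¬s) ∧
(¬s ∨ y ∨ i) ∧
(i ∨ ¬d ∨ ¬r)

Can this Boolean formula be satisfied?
Yes

Yes, the formula is satisfiable.

One satisfying assignment is: y=True, r=True, i=False, s=True, d=False

Verification: With this assignment, all 20 clauses evaluate to true.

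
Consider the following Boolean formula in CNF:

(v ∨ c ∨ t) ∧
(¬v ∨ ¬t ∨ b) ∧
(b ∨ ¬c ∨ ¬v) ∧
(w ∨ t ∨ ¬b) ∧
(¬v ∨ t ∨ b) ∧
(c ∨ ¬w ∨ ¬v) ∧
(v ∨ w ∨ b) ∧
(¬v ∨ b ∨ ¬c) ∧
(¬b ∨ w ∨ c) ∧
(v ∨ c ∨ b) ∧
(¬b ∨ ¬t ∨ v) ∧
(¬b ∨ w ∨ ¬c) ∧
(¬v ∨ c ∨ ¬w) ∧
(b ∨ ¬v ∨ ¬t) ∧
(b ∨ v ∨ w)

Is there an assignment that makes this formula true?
Yes

Yes, the formula is satisfiable.

One satisfying assignment is: w=True, v=False, c=True, t=True, b=False

Verification: With this assignment, all 15 clauses evaluate to true.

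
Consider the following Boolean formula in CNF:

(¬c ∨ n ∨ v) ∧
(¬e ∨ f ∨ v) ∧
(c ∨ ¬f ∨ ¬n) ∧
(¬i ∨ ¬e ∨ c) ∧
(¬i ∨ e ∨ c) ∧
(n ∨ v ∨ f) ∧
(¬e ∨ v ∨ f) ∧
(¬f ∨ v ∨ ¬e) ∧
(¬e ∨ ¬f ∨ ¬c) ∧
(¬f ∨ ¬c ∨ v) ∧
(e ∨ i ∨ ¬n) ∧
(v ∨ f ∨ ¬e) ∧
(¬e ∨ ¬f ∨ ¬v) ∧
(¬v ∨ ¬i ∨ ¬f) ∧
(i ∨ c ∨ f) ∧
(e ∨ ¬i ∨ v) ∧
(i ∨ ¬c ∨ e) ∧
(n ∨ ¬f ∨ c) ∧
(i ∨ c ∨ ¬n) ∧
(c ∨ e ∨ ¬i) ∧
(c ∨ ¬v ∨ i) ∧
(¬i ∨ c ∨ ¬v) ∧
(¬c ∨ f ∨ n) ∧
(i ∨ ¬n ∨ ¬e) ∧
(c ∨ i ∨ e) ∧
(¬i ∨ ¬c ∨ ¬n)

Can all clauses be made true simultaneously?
No

No, the formula is not satisfiable.

No assignment of truth values to the variables can make all 26 clauses true simultaneously.

The formula is UNSAT (unsatisfiable).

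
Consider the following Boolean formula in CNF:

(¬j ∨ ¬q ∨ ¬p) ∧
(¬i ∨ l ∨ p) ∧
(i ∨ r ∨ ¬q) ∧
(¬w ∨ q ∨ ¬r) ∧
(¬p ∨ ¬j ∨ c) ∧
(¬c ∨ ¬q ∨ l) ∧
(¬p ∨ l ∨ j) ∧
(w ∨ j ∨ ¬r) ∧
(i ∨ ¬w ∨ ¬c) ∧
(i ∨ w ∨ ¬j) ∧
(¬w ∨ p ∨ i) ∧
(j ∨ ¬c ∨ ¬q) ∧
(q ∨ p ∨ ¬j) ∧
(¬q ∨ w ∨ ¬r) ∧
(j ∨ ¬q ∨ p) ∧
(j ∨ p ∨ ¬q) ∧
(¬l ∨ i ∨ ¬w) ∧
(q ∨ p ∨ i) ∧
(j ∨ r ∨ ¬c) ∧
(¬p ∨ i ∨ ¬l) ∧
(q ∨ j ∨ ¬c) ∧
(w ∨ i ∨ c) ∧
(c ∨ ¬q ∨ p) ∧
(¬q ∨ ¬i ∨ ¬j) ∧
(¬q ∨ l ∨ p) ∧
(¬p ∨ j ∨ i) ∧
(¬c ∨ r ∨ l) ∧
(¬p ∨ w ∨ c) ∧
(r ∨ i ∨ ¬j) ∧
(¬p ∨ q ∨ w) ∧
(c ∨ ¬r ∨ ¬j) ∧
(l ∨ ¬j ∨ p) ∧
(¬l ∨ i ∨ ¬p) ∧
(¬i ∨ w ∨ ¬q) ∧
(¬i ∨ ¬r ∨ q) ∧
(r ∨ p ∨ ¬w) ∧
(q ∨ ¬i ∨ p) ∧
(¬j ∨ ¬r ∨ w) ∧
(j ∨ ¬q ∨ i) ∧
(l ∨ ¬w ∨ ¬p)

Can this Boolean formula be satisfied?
Yes

Yes, the formula is satisfiable.

One satisfying assignment is: c=False, l=True, p=True, w=True, r=False, q=True, j=False, i=True

Verification: With this assignment, all 40 clauses evaluate to true.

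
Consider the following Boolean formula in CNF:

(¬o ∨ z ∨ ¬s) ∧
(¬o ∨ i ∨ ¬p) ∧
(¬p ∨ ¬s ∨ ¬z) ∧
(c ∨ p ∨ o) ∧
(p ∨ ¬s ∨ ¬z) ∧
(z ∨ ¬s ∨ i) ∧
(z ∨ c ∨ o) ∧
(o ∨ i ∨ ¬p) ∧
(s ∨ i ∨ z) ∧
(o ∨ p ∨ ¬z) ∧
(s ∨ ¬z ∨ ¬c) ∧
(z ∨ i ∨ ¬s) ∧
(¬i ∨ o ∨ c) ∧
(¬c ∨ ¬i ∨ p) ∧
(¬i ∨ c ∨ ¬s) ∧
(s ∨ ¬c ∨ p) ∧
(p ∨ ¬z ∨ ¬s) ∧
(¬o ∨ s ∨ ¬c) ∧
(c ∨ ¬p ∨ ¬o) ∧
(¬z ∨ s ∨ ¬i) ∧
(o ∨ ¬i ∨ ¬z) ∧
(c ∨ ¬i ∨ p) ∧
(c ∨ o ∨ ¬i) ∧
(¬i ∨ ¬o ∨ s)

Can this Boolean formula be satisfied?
Yes

Yes, the formula is satisfiable.

One satisfying assignment is: i=False, p=False, z=True, s=False, o=True, c=False

Verification: With this assignment, all 24 clauses evaluate to true.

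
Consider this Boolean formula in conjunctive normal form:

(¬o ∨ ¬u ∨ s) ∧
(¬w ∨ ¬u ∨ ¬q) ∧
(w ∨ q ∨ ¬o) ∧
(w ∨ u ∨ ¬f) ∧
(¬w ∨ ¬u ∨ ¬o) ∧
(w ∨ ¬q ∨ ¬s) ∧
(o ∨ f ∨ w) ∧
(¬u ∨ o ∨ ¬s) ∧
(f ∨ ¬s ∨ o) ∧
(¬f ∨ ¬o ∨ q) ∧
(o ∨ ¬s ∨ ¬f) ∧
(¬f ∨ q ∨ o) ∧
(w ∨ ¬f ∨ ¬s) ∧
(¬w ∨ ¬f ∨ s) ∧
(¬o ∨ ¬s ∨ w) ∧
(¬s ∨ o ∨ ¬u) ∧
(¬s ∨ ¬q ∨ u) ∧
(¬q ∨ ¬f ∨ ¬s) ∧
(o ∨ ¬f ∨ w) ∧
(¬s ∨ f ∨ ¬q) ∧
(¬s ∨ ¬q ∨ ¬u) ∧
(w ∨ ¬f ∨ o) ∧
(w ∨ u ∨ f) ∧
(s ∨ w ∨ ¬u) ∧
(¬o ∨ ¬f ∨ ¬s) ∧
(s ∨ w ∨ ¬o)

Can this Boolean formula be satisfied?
Yes

Yes, the formula is satisfiable.

One satisfying assignment is: s=False, o=False, u=False, f=False, w=True, q=False

Verification: With this assignment, all 26 clauses evaluate to true.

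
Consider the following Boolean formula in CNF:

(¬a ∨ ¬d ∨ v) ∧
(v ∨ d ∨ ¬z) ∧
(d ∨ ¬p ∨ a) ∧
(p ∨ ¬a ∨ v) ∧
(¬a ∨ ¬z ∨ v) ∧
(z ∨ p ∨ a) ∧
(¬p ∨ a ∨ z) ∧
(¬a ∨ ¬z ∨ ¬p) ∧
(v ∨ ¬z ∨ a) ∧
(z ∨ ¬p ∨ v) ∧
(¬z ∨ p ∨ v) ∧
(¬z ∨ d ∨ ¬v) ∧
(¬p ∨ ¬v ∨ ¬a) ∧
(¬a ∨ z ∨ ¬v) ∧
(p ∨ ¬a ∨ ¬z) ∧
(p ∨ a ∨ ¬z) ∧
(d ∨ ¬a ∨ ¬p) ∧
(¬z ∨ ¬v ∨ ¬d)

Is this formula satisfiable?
No

No, the formula is not satisfiable.

No assignment of truth values to the variables can make all 18 clauses true simultaneously.

The formula is UNSAT (unsatisfiable).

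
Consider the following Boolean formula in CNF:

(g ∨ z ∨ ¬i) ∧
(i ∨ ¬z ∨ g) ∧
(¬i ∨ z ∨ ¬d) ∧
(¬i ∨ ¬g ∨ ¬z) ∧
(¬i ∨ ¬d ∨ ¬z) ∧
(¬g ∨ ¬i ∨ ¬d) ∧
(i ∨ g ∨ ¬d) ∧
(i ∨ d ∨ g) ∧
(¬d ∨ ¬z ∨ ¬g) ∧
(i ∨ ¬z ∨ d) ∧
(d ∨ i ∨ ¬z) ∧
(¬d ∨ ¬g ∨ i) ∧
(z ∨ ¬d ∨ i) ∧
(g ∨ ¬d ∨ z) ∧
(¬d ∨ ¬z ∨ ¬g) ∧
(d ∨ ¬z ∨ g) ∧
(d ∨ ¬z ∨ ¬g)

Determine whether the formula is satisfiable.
Yes

Yes, the formula is satisfiable.

One satisfying assignment is: i=False, d=False, g=True, z=False

Verification: With this assignment, all 17 clauses evaluate to true.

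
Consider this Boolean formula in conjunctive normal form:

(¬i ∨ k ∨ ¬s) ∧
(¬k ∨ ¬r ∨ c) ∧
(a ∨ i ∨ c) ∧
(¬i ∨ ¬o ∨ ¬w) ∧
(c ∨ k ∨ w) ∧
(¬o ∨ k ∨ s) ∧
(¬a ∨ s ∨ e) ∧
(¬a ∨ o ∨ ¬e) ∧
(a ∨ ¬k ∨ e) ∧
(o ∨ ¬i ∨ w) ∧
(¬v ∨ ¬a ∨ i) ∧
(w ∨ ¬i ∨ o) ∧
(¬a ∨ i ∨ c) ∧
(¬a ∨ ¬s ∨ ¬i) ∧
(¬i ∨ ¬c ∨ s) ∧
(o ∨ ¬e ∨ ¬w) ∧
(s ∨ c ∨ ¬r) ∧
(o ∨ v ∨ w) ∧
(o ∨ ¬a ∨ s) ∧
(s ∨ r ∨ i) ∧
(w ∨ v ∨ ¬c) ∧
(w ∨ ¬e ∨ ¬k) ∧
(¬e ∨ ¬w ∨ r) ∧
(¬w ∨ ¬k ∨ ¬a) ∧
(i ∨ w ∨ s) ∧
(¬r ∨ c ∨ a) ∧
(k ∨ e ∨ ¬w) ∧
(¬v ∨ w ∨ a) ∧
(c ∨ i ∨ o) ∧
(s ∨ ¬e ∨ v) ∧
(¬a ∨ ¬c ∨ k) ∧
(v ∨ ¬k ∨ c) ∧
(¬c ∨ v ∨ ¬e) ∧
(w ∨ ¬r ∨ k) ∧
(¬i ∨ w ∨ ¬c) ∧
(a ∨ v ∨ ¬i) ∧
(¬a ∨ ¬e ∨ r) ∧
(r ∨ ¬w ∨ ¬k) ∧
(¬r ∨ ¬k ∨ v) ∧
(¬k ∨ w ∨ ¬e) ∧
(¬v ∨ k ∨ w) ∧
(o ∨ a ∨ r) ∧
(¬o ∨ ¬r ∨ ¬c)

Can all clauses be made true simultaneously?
No

No, the formula is not satisfiable.

No assignment of truth values to the variables can make all 43 clauses true simultaneously.

The formula is UNSAT (unsatisfiable).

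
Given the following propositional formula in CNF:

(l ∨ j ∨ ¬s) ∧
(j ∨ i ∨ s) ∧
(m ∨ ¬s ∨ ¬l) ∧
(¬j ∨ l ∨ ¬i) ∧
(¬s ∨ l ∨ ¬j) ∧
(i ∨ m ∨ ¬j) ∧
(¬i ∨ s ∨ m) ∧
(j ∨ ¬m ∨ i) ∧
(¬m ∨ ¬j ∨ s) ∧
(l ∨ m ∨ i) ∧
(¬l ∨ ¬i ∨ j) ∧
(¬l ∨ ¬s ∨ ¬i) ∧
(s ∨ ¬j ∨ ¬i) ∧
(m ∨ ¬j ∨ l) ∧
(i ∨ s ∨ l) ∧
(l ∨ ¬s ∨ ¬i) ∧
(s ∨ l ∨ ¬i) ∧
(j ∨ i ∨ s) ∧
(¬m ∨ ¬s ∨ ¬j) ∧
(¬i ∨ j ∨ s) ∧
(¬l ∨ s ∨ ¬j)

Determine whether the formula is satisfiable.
No

No, the formula is not satisfiable.

No assignment of truth values to the variables can make all 21 clauses true simultaneously.

The formula is UNSAT (unsatisfiable).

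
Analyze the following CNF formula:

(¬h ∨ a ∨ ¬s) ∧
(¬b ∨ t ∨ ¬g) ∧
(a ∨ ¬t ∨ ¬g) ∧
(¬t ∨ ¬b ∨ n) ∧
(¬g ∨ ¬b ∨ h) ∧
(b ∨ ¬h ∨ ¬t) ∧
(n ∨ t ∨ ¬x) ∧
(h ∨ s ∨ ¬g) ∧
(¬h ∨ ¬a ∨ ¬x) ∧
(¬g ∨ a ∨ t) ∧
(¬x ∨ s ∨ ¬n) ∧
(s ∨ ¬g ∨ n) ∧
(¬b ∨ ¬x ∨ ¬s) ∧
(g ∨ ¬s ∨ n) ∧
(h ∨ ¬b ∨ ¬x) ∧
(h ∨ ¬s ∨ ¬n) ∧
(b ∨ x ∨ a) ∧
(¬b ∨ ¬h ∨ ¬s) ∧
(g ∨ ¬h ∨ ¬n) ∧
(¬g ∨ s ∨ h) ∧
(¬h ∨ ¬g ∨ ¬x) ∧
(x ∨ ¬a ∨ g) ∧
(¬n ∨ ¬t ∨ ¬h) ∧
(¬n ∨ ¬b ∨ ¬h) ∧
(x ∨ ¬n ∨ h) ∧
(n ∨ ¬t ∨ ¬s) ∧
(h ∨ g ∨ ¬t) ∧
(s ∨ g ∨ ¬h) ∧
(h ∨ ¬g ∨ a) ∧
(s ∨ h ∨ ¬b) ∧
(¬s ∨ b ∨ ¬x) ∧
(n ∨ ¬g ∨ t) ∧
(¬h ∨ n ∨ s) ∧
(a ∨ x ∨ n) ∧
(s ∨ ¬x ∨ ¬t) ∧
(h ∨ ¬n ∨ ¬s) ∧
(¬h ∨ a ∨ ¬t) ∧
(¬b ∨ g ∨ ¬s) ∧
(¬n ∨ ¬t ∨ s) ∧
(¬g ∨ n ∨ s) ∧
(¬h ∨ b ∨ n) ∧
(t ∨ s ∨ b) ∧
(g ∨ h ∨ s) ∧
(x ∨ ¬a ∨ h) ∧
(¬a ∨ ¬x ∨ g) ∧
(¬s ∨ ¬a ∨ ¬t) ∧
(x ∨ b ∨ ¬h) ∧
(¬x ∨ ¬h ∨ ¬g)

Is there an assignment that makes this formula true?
No

No, the formula is not satisfiable.

No assignment of truth values to the variables can make all 48 clauses true simultaneously.

The formula is UNSAT (unsatisfiable).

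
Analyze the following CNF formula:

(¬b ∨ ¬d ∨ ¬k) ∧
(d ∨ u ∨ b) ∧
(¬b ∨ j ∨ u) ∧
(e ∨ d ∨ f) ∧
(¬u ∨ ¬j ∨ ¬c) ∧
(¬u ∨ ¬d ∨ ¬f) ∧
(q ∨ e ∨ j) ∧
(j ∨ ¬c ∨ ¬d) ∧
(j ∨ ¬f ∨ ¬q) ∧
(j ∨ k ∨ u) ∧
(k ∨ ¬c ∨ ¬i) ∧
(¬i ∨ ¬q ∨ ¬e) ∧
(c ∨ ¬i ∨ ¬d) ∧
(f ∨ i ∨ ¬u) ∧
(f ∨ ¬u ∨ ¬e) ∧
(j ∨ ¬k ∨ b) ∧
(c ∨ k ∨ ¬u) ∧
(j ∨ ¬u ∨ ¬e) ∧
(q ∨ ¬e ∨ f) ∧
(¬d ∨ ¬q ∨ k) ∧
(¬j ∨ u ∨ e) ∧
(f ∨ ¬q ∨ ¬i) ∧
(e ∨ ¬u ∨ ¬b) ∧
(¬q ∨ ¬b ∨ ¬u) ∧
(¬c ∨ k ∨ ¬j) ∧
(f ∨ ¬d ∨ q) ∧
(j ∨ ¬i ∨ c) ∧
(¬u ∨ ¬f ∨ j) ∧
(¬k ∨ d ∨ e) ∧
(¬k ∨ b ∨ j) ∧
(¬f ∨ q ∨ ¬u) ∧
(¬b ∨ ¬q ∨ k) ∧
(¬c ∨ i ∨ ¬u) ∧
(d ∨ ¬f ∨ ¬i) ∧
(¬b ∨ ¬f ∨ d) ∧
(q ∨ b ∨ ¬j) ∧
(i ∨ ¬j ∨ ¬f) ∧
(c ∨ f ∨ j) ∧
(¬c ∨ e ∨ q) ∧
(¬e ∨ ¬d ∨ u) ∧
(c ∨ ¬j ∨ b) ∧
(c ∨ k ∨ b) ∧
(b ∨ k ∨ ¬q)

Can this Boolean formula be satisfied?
Yes

Yes, the formula is satisfiable.

One satisfying assignment is: i=False, b=True, e=True, j=True, c=False, q=True, u=False, f=False, k=True, d=False

Verification: With this assignment, all 43 clauses evaluate to true.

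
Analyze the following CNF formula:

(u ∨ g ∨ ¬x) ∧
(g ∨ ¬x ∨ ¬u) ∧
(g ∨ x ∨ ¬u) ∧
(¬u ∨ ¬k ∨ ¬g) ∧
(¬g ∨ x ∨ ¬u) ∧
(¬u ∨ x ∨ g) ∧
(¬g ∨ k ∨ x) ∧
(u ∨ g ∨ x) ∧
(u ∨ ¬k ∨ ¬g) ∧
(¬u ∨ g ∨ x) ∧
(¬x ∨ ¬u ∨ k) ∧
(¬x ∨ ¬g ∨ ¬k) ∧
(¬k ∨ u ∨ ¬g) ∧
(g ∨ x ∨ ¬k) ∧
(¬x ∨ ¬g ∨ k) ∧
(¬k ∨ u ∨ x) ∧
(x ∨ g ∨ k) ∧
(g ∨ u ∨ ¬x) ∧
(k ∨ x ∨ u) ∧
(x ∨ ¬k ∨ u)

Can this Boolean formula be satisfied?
No

No, the formula is not satisfiable.

No assignment of truth values to the variables can make all 20 clauses true simultaneously.

The formula is UNSAT (unsatisfiable).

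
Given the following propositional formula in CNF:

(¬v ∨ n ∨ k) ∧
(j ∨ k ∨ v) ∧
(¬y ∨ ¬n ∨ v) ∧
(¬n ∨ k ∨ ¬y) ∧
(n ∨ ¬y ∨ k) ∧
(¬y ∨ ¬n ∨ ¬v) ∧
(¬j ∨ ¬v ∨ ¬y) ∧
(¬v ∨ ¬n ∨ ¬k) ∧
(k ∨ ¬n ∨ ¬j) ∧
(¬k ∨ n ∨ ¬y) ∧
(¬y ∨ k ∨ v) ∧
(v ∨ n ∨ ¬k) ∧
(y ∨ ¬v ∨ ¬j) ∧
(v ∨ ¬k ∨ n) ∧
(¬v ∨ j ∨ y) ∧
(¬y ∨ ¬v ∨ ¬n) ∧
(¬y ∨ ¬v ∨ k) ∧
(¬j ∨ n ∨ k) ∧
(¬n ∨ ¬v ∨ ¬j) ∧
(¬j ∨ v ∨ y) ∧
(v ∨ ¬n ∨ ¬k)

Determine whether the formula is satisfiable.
No

No, the formula is not satisfiable.

No assignment of truth values to the variables can make all 21 clauses true simultaneously.

The formula is UNSAT (unsatisfiable).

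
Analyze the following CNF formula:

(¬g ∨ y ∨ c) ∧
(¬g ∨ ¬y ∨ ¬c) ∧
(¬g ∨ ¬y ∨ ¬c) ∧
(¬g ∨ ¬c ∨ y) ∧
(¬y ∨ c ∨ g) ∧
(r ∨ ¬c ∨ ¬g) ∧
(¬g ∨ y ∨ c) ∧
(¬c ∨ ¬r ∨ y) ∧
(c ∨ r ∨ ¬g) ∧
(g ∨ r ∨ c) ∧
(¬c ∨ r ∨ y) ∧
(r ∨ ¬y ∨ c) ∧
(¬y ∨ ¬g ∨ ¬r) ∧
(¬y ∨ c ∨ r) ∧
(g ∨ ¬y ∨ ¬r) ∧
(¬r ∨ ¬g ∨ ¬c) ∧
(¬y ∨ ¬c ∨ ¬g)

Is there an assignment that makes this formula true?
Yes

Yes, the formula is satisfiable.

One satisfying assignment is: y=True, c=True, g=False, r=False

Verification: With this assignment, all 17 clauses evaluate to true.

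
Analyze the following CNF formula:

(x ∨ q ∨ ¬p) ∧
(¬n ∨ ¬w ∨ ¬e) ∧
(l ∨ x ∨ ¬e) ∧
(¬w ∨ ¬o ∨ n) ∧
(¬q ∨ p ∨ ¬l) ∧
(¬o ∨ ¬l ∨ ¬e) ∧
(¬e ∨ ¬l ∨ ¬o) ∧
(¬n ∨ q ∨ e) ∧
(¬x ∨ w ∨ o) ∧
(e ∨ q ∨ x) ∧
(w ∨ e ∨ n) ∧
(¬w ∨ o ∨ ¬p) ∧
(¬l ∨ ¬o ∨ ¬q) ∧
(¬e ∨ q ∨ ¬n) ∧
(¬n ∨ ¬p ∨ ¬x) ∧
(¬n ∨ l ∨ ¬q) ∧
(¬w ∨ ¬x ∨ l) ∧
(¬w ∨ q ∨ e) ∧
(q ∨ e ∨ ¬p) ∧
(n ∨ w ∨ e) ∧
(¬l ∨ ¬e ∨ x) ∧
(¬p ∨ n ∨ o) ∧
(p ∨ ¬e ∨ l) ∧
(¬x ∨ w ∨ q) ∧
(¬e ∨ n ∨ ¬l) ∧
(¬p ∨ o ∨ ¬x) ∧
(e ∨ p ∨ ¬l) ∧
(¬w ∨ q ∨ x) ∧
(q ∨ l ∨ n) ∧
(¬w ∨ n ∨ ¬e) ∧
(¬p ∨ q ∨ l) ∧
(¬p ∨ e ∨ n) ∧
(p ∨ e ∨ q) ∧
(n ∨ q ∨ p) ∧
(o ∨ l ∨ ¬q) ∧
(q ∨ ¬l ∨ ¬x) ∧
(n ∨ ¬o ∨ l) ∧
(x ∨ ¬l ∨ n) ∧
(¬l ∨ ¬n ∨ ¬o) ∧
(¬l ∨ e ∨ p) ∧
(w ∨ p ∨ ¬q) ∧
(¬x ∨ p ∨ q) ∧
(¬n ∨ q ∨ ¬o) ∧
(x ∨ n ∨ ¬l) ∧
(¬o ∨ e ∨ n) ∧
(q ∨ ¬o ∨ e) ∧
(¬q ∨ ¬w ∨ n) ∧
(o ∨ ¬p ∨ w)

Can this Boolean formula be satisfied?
No

No, the formula is not satisfiable.

No assignment of truth values to the variables can make all 48 clauses true simultaneously.

The formula is UNSAT (unsatisfiable).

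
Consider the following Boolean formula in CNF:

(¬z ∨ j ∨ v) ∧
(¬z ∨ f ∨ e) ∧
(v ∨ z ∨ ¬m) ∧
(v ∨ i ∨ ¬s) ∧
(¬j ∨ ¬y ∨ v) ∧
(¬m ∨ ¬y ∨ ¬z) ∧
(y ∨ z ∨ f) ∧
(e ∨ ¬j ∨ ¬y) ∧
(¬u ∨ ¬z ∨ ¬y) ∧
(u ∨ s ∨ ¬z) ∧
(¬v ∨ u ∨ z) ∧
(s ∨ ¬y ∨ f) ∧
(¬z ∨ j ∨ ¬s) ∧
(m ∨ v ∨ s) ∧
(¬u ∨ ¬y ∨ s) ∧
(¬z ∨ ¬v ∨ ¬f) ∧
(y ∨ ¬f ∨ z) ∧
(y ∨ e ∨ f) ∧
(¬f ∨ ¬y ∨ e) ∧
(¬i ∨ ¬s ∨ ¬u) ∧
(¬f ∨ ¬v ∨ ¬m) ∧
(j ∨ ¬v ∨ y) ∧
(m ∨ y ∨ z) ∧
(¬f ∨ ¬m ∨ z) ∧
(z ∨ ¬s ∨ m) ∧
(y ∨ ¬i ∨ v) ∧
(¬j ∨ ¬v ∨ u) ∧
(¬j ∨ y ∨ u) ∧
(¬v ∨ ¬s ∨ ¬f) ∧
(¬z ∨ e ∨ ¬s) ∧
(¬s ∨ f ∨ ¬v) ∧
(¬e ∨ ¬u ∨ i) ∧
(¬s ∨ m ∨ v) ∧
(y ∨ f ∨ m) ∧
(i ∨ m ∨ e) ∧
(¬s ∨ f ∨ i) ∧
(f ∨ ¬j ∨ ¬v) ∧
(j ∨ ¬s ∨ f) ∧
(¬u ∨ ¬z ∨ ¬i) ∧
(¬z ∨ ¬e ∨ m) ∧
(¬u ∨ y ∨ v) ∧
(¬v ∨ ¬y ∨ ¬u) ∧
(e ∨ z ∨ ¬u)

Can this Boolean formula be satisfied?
No

No, the formula is not satisfiable.

No assignment of truth values to the variables can make all 43 clauses true simultaneously.

The formula is UNSAT (unsatisfiable).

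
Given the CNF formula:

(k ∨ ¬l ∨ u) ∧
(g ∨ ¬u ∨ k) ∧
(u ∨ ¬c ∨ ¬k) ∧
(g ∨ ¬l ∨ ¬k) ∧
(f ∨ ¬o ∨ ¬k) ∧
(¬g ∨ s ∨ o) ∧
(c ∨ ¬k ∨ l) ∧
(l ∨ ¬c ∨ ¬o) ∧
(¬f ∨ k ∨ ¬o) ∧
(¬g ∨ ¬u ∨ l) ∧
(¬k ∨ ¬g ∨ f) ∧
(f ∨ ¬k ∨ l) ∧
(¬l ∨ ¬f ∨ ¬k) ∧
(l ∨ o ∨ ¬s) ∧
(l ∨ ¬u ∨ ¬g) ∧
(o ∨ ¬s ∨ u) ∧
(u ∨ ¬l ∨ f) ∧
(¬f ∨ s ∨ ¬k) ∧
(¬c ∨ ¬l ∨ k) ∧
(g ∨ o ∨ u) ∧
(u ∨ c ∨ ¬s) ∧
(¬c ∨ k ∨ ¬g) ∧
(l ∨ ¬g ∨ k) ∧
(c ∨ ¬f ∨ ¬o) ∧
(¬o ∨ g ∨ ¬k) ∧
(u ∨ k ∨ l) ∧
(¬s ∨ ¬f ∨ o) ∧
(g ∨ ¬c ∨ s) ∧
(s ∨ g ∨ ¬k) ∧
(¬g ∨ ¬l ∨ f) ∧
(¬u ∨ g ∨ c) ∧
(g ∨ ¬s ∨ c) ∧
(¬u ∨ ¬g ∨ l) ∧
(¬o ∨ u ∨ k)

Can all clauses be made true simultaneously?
No

No, the formula is not satisfiable.

No assignment of truth values to the variables can make all 34 clauses true simultaneously.

The formula is UNSAT (unsatisfiable).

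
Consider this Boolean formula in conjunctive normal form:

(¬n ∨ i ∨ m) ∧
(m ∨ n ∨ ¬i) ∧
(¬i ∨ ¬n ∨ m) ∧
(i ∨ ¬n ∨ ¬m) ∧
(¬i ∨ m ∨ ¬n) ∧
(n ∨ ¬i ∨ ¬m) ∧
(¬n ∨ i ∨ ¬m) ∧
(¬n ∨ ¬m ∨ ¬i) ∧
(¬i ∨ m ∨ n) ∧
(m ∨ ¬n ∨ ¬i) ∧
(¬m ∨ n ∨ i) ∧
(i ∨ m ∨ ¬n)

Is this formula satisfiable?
Yes

Yes, the formula is satisfiable.

One satisfying assignment is: n=False, i=False, m=False

Verification: With this assignment, all 12 clauses evaluate to true.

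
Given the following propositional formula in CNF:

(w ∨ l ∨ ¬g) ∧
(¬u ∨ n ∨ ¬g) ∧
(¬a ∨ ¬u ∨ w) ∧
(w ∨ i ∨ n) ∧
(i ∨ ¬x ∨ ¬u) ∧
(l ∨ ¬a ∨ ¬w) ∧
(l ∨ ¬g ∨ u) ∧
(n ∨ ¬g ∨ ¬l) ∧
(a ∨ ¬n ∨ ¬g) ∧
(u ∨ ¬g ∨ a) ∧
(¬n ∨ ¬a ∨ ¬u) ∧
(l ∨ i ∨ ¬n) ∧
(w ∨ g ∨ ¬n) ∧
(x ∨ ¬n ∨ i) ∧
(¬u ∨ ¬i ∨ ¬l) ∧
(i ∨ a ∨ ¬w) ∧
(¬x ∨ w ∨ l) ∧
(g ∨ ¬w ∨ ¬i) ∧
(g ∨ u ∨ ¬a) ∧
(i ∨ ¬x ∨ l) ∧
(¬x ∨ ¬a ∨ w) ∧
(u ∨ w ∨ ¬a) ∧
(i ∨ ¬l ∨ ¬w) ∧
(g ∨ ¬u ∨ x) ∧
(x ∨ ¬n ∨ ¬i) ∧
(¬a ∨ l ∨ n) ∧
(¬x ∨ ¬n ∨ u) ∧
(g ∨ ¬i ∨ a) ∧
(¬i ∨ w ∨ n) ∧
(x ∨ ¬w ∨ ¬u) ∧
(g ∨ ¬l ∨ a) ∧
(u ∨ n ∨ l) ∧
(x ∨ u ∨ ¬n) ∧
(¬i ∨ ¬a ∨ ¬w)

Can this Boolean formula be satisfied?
No

No, the formula is not satisfiable.

No assignment of truth values to the variables can make all 34 clauses true simultaneously.

The formula is UNSAT (unsatisfiable).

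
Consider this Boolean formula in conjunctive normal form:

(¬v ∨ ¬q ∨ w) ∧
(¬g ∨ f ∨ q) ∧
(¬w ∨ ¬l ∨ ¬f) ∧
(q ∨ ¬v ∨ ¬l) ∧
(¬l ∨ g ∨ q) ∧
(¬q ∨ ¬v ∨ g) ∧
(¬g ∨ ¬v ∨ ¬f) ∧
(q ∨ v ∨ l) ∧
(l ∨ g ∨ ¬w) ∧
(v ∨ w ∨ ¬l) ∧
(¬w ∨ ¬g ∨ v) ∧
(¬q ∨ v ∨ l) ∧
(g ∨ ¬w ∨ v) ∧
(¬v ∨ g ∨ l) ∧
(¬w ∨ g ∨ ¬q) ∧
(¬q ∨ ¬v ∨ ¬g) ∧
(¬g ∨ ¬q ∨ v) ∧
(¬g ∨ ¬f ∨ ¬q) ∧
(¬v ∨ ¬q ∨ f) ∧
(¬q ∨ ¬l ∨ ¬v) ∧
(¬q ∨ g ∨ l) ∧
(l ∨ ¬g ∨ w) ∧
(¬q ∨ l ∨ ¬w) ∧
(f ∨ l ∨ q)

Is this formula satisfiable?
No

No, the formula is not satisfiable.

No assignment of truth values to the variables can make all 24 clauses true simultaneously.

The formula is UNSAT (unsatisfiable).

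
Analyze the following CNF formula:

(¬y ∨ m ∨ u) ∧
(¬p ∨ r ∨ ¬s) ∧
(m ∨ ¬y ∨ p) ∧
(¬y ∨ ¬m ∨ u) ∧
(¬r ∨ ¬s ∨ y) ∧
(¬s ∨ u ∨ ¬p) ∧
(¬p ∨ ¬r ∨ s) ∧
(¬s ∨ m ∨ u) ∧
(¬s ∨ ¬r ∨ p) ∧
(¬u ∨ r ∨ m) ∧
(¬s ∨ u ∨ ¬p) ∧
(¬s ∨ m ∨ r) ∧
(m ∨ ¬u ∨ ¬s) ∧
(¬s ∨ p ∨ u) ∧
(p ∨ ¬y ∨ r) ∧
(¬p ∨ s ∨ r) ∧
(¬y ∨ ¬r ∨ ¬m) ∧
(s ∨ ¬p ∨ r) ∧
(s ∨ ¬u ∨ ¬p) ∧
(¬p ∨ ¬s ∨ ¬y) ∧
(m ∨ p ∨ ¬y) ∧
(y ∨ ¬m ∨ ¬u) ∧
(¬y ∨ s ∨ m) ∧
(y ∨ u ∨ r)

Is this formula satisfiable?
Yes

Yes, the formula is satisfiable.

One satisfying assignment is: m=False, s=False, r=True, y=False, p=False, u=False

Verification: With this assignment, all 24 clauses evaluate to true.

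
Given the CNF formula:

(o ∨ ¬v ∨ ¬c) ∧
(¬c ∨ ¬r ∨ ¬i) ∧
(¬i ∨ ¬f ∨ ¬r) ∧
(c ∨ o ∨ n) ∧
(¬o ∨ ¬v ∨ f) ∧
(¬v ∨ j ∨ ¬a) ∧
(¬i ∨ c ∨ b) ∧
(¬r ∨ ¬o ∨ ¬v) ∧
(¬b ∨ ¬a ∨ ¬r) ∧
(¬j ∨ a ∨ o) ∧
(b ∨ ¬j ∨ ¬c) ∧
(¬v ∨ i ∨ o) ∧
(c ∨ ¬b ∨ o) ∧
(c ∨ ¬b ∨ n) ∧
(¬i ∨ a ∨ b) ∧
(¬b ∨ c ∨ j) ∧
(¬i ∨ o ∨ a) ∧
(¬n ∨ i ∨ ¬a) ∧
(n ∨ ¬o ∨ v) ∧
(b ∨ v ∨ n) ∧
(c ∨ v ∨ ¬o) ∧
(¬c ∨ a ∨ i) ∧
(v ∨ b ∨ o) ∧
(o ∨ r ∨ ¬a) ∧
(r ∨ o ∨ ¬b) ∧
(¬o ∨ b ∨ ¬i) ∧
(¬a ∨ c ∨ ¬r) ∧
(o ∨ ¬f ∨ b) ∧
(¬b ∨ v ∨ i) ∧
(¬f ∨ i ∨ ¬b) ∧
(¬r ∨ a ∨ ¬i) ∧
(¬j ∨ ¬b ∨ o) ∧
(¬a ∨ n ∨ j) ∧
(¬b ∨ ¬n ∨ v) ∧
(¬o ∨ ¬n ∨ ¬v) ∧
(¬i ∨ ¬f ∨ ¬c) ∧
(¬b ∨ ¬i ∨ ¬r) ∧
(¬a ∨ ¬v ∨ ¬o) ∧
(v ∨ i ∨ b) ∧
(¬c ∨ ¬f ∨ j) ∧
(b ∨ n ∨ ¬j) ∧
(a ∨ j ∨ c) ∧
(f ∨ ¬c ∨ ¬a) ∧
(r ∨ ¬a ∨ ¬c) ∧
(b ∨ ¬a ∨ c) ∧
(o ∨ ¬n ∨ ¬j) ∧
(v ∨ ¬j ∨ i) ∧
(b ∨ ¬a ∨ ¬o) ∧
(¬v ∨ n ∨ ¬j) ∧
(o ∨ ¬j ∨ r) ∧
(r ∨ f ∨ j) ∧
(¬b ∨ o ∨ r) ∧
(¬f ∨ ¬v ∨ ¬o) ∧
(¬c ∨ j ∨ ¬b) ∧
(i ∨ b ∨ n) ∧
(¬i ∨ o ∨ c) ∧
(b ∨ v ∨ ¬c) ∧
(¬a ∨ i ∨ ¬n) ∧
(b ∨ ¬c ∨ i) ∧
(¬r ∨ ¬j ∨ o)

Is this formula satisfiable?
No

No, the formula is not satisfiable.

No assignment of truth values to the variables can make all 60 clauses true simultaneously.

The formula is UNSAT (unsatisfiable).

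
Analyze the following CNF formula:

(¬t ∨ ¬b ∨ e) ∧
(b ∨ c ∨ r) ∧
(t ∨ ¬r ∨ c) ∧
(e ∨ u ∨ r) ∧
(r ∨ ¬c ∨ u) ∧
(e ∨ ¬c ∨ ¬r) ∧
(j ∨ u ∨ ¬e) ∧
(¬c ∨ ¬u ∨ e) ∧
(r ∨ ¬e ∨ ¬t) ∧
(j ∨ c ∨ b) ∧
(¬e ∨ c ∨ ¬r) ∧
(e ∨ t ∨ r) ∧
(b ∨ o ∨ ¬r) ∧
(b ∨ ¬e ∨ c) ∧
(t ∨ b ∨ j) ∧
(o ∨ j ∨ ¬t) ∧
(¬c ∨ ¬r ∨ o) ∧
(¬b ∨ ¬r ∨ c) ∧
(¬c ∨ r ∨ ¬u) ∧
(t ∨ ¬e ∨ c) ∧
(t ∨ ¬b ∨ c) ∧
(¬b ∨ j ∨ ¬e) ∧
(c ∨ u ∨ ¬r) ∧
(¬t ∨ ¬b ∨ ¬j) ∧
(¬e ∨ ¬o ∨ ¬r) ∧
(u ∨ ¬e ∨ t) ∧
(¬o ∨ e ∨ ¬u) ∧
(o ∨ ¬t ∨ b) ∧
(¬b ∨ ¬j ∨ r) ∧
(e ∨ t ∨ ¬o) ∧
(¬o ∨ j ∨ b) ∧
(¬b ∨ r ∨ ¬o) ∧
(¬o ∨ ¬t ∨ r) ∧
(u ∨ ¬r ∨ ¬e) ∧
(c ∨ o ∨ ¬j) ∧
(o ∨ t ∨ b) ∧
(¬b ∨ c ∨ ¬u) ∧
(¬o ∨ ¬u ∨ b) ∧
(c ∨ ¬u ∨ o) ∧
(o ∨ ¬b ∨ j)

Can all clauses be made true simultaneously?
No

No, the formula is not satisfiable.

No assignment of truth values to the variables can make all 40 clauses true simultaneously.

The formula is UNSAT (unsatisfiable).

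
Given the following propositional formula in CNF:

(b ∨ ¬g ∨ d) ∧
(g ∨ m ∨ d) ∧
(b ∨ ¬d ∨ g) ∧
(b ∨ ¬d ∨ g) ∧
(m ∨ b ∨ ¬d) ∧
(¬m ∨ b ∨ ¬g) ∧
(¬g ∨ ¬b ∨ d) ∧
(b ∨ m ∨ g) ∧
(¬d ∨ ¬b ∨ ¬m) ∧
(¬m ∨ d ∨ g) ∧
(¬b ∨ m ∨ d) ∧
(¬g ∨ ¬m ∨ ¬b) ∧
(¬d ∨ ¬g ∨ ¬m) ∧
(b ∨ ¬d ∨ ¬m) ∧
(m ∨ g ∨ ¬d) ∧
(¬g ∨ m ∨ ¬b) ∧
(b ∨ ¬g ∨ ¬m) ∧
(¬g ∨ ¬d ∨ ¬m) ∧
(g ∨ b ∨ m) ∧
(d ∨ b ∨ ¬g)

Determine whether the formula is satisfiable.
No

No, the formula is not satisfiable.

No assignment of truth values to the variables can make all 20 clauses true simultaneously.

The formula is UNSAT (unsatisfiable).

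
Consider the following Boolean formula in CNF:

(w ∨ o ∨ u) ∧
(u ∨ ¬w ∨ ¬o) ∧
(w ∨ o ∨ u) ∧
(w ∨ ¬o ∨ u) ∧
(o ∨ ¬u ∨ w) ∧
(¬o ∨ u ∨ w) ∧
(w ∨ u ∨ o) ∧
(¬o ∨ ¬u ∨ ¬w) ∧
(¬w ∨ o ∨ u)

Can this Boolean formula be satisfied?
Yes

Yes, the formula is satisfiable.

One satisfying assignment is: u=True, w=False, o=True

Verification: With this assignment, all 9 clauses evaluate to true.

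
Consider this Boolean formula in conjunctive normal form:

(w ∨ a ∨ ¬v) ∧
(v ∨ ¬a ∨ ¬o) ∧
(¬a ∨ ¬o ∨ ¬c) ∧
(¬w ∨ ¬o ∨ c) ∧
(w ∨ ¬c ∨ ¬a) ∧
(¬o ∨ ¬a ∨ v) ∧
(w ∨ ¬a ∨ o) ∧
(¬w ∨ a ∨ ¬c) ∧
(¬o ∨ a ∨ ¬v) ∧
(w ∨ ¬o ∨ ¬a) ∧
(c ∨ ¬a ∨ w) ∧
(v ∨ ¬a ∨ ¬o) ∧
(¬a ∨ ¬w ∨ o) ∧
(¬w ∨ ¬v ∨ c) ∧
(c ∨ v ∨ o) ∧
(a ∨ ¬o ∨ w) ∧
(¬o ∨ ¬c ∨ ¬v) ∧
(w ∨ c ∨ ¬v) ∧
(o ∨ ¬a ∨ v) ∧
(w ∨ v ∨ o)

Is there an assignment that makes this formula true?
No

No, the formula is not satisfiable.

No assignment of truth values to the variables can make all 20 clauses true simultaneously.

The formula is UNSAT (unsatisfiable).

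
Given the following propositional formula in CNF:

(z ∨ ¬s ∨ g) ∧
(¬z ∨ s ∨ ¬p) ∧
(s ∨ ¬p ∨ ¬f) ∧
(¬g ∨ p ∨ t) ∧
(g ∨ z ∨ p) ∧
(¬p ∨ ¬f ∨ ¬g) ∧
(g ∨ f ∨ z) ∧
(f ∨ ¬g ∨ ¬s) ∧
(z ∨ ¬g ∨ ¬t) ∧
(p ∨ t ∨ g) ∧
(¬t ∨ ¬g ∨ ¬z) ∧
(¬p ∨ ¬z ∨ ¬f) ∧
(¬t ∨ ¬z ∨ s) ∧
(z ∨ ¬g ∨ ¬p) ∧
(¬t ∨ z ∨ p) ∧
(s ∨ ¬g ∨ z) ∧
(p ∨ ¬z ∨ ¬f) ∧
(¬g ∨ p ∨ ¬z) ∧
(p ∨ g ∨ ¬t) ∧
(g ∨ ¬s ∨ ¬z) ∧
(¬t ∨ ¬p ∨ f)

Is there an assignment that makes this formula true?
No

No, the formula is not satisfiable.

No assignment of truth values to the variables can make all 21 clauses true simultaneously.

The formula is UNSAT (unsatisfiable).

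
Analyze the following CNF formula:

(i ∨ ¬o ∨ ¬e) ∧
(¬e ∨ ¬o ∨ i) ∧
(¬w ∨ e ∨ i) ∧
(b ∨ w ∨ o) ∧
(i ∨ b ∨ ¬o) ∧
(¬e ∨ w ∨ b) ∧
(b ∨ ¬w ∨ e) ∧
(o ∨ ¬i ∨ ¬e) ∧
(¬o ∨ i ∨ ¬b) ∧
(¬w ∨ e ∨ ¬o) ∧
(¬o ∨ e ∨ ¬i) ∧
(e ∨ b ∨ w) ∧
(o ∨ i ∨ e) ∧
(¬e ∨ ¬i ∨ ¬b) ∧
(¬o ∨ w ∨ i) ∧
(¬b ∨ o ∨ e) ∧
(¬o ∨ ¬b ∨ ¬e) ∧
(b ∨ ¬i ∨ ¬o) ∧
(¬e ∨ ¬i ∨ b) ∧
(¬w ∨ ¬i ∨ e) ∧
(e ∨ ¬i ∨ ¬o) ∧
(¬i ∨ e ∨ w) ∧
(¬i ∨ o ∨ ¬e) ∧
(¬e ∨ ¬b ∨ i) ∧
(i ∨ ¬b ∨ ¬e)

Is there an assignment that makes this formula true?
Yes

Yes, the formula is satisfiable.

One satisfying assignment is: b=False, i=False, o=False, w=True, e=True

Verification: With this assignment, all 25 clauses evaluate to true.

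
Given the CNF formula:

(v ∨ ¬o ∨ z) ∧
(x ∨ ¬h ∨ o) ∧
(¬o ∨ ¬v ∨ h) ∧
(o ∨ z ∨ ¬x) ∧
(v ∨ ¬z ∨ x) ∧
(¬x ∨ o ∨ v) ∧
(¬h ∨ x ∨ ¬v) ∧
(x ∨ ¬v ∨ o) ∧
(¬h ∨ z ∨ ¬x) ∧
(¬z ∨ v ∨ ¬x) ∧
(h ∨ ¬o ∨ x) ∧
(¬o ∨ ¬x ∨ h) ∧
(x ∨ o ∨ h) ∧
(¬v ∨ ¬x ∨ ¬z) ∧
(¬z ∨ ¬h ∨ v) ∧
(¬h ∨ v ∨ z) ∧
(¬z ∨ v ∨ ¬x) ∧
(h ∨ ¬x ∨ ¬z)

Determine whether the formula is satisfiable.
No

No, the formula is not satisfiable.

No assignment of truth values to the variables can make all 18 clauses true simultaneously.

The formula is UNSAT (unsatisfiable).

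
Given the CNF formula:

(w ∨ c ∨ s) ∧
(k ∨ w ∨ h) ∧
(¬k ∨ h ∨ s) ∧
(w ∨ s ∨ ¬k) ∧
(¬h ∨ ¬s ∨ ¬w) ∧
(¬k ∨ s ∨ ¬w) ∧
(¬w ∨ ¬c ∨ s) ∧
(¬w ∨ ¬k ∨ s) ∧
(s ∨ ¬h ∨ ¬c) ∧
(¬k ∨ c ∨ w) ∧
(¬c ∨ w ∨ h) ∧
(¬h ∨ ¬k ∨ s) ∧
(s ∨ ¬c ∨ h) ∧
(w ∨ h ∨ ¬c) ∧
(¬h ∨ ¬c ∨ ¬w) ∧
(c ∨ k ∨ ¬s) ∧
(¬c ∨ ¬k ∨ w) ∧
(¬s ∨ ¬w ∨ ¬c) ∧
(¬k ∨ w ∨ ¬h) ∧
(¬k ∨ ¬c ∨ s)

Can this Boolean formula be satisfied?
Yes

Yes, the formula is satisfiable.

One satisfying assignment is: c=False, k=False, w=True, s=False, h=False

Verification: With this assignment, all 20 clauses evaluate to true.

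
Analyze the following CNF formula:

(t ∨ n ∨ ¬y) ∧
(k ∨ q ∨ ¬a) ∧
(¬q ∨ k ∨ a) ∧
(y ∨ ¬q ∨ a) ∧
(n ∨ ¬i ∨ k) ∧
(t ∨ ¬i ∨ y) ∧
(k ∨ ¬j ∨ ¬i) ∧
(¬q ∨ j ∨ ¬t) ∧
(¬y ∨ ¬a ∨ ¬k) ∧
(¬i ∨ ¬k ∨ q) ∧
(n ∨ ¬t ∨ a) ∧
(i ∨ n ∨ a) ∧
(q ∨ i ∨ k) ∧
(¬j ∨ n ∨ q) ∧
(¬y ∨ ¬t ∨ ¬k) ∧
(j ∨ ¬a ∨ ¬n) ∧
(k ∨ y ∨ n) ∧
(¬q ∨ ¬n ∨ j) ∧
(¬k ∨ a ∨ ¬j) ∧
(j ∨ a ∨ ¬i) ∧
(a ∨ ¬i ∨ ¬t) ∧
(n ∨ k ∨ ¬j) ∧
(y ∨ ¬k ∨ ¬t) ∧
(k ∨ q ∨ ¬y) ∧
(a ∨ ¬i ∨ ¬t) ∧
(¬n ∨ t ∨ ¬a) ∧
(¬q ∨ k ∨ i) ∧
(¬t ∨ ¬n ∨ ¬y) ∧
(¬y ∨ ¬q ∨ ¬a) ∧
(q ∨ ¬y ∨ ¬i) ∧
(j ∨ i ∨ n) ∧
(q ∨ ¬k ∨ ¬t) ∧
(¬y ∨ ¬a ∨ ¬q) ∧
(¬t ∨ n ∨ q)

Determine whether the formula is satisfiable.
Yes

Yes, the formula is satisfiable.

One satisfying assignment is: q=False, j=False, a=False, i=False, y=False, n=True, k=True, t=False

Verification: With this assignment, all 34 clauses evaluate to true.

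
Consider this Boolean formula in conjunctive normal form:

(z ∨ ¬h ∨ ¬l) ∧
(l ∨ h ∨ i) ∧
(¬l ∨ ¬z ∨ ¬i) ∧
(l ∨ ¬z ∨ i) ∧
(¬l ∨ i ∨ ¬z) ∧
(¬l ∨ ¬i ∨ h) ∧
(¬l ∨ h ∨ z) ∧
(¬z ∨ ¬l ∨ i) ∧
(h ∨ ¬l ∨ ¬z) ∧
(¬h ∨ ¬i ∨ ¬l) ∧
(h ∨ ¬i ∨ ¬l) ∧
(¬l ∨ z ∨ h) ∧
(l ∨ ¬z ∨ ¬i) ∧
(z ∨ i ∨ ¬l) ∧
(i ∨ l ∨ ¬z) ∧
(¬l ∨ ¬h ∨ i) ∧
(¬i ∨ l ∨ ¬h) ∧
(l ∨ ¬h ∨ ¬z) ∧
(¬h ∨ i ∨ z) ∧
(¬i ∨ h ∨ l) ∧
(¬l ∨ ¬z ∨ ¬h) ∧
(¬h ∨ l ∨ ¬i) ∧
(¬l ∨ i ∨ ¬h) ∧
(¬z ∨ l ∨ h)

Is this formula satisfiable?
No

No, the formula is not satisfiable.

No assignment of truth values to the variables can make all 24 clauses true simultaneously.

The formula is UNSAT (unsatisfiable).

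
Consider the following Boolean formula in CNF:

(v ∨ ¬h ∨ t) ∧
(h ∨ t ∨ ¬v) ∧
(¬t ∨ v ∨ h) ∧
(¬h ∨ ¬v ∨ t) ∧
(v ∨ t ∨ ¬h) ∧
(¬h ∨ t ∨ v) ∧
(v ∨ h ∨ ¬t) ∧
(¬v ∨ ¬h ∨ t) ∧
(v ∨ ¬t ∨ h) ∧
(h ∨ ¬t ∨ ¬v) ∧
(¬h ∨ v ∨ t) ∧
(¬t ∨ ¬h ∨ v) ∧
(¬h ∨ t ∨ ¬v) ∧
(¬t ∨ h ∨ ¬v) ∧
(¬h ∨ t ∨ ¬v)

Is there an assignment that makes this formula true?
Yes

Yes, the formula is satisfiable.

One satisfying assignment is: v=False, t=False, h=False

Verification: With this assignment, all 15 clauses evaluate to true.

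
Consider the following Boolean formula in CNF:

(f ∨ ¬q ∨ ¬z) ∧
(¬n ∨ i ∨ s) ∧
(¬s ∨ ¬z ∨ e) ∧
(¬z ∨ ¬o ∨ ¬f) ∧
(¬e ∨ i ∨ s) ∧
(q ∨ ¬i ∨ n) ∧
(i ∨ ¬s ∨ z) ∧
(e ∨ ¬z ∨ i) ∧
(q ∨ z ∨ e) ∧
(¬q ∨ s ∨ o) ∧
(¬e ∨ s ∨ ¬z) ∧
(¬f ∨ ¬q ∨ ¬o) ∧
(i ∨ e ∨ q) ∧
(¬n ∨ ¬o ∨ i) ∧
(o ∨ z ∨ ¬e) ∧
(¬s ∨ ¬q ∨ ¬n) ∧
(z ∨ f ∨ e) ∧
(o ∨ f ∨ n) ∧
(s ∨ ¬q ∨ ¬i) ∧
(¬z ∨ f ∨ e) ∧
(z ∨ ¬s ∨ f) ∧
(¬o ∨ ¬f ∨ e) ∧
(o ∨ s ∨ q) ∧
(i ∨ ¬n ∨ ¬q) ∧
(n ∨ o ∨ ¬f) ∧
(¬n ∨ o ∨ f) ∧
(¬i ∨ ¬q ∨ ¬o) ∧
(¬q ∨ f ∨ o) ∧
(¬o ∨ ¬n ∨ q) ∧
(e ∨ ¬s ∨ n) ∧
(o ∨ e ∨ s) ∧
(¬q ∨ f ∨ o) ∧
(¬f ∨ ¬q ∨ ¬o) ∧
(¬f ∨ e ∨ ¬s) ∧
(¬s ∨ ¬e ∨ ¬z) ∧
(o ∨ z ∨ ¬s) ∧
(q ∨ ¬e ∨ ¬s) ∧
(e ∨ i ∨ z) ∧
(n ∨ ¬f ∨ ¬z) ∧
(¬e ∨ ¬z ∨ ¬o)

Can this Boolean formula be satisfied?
No

No, the formula is not satisfiable.

No assignment of truth values to the variables can make all 40 clauses true simultaneously.

The formula is UNSAT (unsatisfiable).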